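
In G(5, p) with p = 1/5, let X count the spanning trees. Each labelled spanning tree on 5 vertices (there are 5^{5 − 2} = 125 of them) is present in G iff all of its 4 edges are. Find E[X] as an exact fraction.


K_5 has 5^{5 − 2} = 125 labelled spanning trees.
For each such spanning tree H, let X_H = 1 if all 4 edges of H are present in G. Then P[X_H = 1] = p^{4} = (1/5)^{4} = 1/625.
By linearity: E[X] = Σ_H E[X_H] = 125 · p^{4} = 125 · 1/625 = 1/5.
Numerically: E[X] ≈ 0.2.

E[X] = 125 · (1/5)^{4} = 1/5 ≈ 0.2.


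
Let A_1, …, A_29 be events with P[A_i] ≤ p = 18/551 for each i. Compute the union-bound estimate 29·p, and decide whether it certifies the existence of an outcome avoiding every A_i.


Union bound: P[∪_{i=1}^{29} A_i] ≤ Σ_i P[A_i] ≤ 29·p = 29·(18/551) = 18/19.
Numerically: 18/19 ≈ 0.9474.
Is 18/19 < 1? YES.
Since P[∪ A_i] ≤ 18/19 < 1, the complement has P[∩ A_i^c] ≥ 1 − 18/19 = 1/19 > 0, so some outcome avoids every A_i.

29·p = 18/19 ≈ 0.9474; existence CERTIFIED by the union bound.


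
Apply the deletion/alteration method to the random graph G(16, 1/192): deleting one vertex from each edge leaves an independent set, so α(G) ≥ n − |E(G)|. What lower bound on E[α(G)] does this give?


E[|E(G)|] = C(16, 2)·p = 120 · (1/192) = 5/8.
E[α(G)] ≥ n − E[|E(G)|] = 16 − 5/8 = 123/8.
Numerically: ≈ 15.37500.
(This is only a lower bound; the true E[α(G)] may be larger.)

E[α(G)] ≥ 123/8 ≈ 15.37500.


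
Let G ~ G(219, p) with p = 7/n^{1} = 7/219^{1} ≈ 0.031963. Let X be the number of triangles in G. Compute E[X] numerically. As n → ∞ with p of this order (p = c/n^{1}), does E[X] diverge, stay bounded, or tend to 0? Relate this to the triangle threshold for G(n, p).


Number of potential triangles: C(219, 3) = 1726669.
Each occurs with probability p³ ≈ (0.031963)³ ≈ 3.2655909e-05.
By linearity: E[X] = C(219, 3)·p³ ≈ 1726669 · 3.2655909e-05 ≈ 56.38595.
Here α = 1, so p = 7/n is exactly at the triangle threshold p ~ 1/n. Asymptotically E[X] → c³/6 = 7³/6 = 343/6 ≈ 57.16667, a bounded constant. In this regime the triangle count is asymptotically Poisson(c³/6).

E[X] ≈ 56.38595; in regime p = Θ(1/n^{1}) E[X] stays bounded (at the triangle threshold p ~ 1/n).


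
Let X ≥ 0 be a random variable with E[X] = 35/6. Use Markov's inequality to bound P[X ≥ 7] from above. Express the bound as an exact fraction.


μ = E[X] = 35/6, a = 7.
Markov: P[X ≥ 7] ≤ μ/a = (35/6)/7 = 5/6.
Numerically: ≈ 0.83333.
(Since a = 7 > μ = 5.83333, the bound 5/6 is < 1 and informative.)

P[X ≥ 7] ≤ 5/6 ≈ 0.83333.


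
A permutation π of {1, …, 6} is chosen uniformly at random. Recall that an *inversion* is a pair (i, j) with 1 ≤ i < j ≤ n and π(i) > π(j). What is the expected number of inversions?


Write X = Σ X_I over the C(6, 2) = 15 pairs i < j, with X_I the indicator of one inversion.
There are 15 indicators.
For each fixed pair i < j, the values π(i) and π(j) are two distinct elements of {1, …, 6} in uniformly random order; by symmetry P[π(i) > π(j)] = 1/2.
By linearity: E[X] = 15 · (1/2) = C(6, 2) · (1/2) = 15/2 = 15/2 ≈ 7.50000.

E[X] = 15/2 = 7.50000.


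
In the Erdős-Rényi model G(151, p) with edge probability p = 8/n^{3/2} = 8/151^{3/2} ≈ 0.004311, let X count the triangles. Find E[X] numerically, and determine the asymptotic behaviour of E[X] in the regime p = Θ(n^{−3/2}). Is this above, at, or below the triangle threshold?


Number of potential triangles: C(151, 3) = 562475.
Each occurs with probability p³ ≈ (0.004311)³ ≈ 8.014450e-08.
By linearity: E[X] = C(151, 3)·p³ ≈ 562475 · 8.014450e-08 ≈ 0.0451.
Since α = 3/2 > 1, p = c/n^{3/2} = o(1/n) is below the triangle threshold p ~ 1/n. Asymptotically E[X] ~ (c³/6)·n^{3(1−α)} = (8³/6)·n^{-1.5} → 0, so by Markov's inequality G has no triangles w.h.p.

E[X] ≈ 0.0451; in regime p = Θ(1/n^{3/2}) E[X] tends to 0 (below the triangle threshold p ~ 1/n).


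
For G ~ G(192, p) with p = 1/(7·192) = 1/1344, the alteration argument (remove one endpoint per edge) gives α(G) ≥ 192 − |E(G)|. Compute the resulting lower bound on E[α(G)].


E[|E(G)|] = C(192, 2)·p = 18336 · (1/1344) = 191/14.
E[α(G)] ≥ n − E[|E(G)|] = 192 − 191/14 = 2497/14.
Numerically: ≈ 178.35714.
(This is only a lower bound; the true E[α(G)] may be larger.)

E[α(G)] ≥ 2497/14 ≈ 178.35714.


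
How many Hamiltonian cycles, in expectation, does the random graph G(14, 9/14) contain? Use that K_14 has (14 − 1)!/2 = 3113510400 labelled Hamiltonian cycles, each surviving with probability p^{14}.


K_14 has (14 − 1)!/2 = 3113510400 labelled Hamiltonian cycles.
For each such Hamiltonian cycle H, let X_H = 1 if all 14 edges of H are present in G. Then P[X_H = 1] = p^{14} = (9/14)^{14} = 22876792454961/11112006825558016.
By linearity: E[X] = Σ_H E[X_H] = 3113510400 · p^{14} = 3113510400 · 22876792454961/11112006825558016 = 19873641525435994725/3100448333024.
Numerically: E[X] ≈ 6.41e+06.

E[X] = 3113510400 · (9/14)^{14} = 19873641525435994725/3100448333024 ≈ 6.41e+06.


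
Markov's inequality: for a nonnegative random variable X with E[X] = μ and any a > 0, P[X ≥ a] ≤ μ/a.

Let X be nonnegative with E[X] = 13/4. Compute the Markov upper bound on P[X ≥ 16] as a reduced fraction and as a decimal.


μ = E[X] = 13/4, a = 16.
Markov: P[X ≥ 16] ≤ μ/a = (13/4)/16 = 13/64.
Numerically: ≈ 0.2031.
(Since a = 16 > μ = 3.2500, the bound 13/64 is < 1 and informative.)

P[X ≥ 16] ≤ 13/64 ≈ 0.2031.


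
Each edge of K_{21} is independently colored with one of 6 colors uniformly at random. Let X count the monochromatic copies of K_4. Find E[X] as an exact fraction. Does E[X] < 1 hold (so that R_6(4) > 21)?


E[X] = C(21, 4) · 6^{1 − 6} = 5985 · 6^{−5} = 5985/7776.
As a reduced fraction: E[X] = 665/864 ≈ 0.76968.
Is E[X] < 1? YES.
Since E[X] < 1, there exists a 6-coloring of K_{21} with no monochromatic K_4; hence R_6(4) > 21.

E[X] = 665/864 ≈ 0.76968; E[X] < 1, so R_6(4) > 21.


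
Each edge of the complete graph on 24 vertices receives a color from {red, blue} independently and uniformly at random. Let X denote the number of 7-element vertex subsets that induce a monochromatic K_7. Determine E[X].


Let X = Σ_S X_S over the C(24, 7) = 346104 subsets S of size 7, where X_S = 1 if the K_7 on S is monochromatic.
For a fixed S, the K_7 on S has C(7, 2) = 21 edges. P[all 21 edges red] = (1/2)^21, and likewise for blue, so P[monochromatic] = 2·(1/2)^21 = 2^{1 − 21} = 1/1048576.
By linearity of expectation: E[X] = C(24, 7) · 2^{1 − 21} = 346104 · 1/1048576 = 43263/131072.
Numerically: E[X] ≈ 0.33007.

E[X] = C(24,7)·2^(1−C(7,2)) = 43263/131072 ≈ 0.33007.


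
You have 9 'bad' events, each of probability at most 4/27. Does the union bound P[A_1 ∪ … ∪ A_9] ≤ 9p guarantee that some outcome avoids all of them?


Union bound: P[∪_{i=1}^{9} A_i] ≤ Σ_i P[A_i] ≤ 9·p = 9·(4/27) = 4/3.
Numerically: 4/3 ≈ 1.333333.
Is 4/3 < 1? NO.
Since the bound 4/3 is ≥ 1, the union bound is uninformative here; it does NOT by itself certify existence.

9·p = 4/3 ≈ 1.333333; existence NOT certified by the union bound.


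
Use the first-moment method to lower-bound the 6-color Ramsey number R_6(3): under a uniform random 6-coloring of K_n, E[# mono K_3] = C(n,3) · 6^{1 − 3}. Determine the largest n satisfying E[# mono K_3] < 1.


We need C(n, 3) · 6^{1 − 3} < 1, i.e. C(n, 3) < 6^{3 − 1} = 36.
Check values of n near the boundary:
  n = 5: C(5, 3) = 10; 10 < 36? YES
  n = 6: C(6, 3) = 20; 20 < 36? YES
  n = 7: C(7, 3) = 35; 35 < 36? YES
  n = 8: C(8, 3) = 56; 56 < 36? NO
  n = 9: C(9, 3) = 84; 84 < 36? NO
  n = 10: C(10, 3) = 120; 120 < 36? NO
The largest n with C(n, 3) < 36 is n = 7 (where E[X] = 35/36 ≈ 0.972). Hence R_6(3) > 7, i.e. R_6(3) ≥ 8.

Largest n = 7; hence R_6(3) > 7.


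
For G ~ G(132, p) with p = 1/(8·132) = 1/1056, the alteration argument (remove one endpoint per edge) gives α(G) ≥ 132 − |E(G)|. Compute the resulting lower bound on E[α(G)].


E[|E(G)|] = C(132, 2)·p = 8646 · (1/1056) = 131/16.
E[α(G)] ≥ n − E[|E(G)|] = 132 − 131/16 = 1981/16.
Numerically: ≈ 123.812.
(This is only a lower bound; the true E[α(G)] may be larger.)

E[α(G)] ≥ 1981/16 ≈ 123.812.


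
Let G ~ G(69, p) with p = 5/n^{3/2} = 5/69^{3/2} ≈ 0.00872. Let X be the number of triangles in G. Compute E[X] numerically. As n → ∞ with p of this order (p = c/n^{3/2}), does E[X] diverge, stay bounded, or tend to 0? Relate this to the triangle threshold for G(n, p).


Number of potential triangles: C(69, 3) = 52394.
Each occurs with probability p³ ≈ (0.00872)³ ≈ 6.63879e-07.
By linearity: E[X] = C(69, 3)·p³ ≈ 52394 · 6.63879e-07 ≈ 0.035.
Since α = 3/2 > 1, p = c/n^{3/2} = o(1/n) is below the triangle threshold p ~ 1/n. Asymptotically E[X] ~ (c³/6)·n^{3(1−α)} = (5³/6)·n^{-1.5} → 0, so by Markov's inequality G has no triangles w.h.p.

E[X] ≈ 0.035; in regime p = Θ(1/n^{3/2}) E[X] tends to 0 (below the triangle threshold p ~ 1/n).


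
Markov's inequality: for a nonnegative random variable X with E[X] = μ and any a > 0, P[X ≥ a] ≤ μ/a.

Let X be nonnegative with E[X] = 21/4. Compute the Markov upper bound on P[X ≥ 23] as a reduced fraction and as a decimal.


μ = E[X] = 21/4, a = 23.
Markov: P[X ≥ 23] ≤ μ/a = (21/4)/23 = 21/92.
Numerically: ≈ 0.228.
(Since a = 23 > μ = 5.250, the bound 21/92 is < 1 and informative.)

P[X ≥ 23] ≤ 21/92 ≈ 0.228.


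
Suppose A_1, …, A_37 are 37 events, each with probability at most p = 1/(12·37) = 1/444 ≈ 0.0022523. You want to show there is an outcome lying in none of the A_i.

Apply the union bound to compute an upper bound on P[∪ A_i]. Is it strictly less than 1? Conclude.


Union bound: P[∪_{i=1}^{37} A_i] ≤ Σ_i P[A_i] ≤ 37·p = 37·(1/444) = 1/12.
Numerically: 1/12 ≈ 0.0833333.
Is 1/12 < 1? YES.
Since P[∪ A_i] ≤ 1/12 < 1, the complement has P[∩ A_i^c] ≥ 1 − 1/12 = 11/12 > 0, so some outcome avoids every A_i.

37·p = 1/12 ≈ 0.0833333; existence CERTIFIED by the union bound.


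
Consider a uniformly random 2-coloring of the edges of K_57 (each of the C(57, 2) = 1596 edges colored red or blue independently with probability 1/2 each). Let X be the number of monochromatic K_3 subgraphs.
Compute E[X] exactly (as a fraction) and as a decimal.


Let X = Σ_S X_S over the C(57, 3) = 29260 subsets S of size 3, where X_S = 1 if the K_3 on S is monochromatic.
For a fixed S, the K_3 on S has C(3, 2) = 3 edges. P[all 3 edges red] = (1/2)^3, and likewise for blue, so P[monochromatic] = 2·(1/2)^3 = 2^{1 − 3} = 1/4.
By linearity: E[X] = C(57, 3) · 2^{1 − 3} = 29260 · 1/4 = 7315.
Numerically: E[X] ≈ 7315.0000.

E[X] = C(57,3)·2^(1−C(3,2)) = 7315 ≈ 7315.0000.


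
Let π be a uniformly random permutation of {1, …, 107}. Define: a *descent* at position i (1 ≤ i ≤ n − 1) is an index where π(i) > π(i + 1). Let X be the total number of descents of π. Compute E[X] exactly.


Write X = Σ X_I over i = 1, …, 106, with X_I the indicator of one descent.
There are 106 indicators.
For each fixed i, the pair (π(i), π(i+1)) is a uniformly random ordered pair of distinct values from {1, …, 107}; by symmetry P[π(i) > π(i+1)] = 1/2.
By linearity: E[X] = 106 · (1/2) = (107 − 1) · (1/2) = 53 ≈ 53.00000.

E[X] = 53 = 53.00000.


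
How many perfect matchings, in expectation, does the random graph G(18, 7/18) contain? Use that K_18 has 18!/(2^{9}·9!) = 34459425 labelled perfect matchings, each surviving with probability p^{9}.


K_18 has 18!/(2^{9}·9!) = 34459425 labelled perfect matchings.
For each such perfect matching H, let X_H = 1 if all 9 edges of H are present in G. Then P[X_H = 1] = p^{9} = (7/18)^{9} = 40353607/198359290368.
By linearity of expectation: E[X] = Σ_H E[X_H] = 34459425 · p^{9} = 34459425 · 40353607/198359290368 = 17167433257975/2448880128.
Numerically: E[X] ≈ 7010.3.

E[X] = 34459425 · (7/18)^{9} = 17167433257975/2448880128 ≈ 7010.3.


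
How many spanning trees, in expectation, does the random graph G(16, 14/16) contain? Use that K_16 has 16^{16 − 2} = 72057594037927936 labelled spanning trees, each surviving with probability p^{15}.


K_16 has 16^{16 − 2} = 72057594037927936 labelled spanning trees.
For each such spanning tree H, let X_H = 1 if all 15 edges of H are present in G. Then P[X_H = 1] = p^{15} = (7/8)^{15} = 4747561509943/35184372088832.
By linearity: E[X] = Σ_H E[X_H] = 72057594037927936 · p^{15} = 72057594037927936 · 4747561509943/35184372088832 = 9723005972363264.
Numerically: E[X] ≈ 9.723e+15.

E[X] = 72057594037927936 · (7/8)^{15} = 9723005972363264 ≈ 9.723e+15.


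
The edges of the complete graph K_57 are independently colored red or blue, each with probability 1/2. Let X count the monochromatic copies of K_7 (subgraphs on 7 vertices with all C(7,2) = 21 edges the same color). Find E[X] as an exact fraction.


Let X = Σ_S X_S over the C(57, 7) = 264385836 subsets S of size 7, where X_S = 1 if the K_7 on S is monochromatic.
For a fixed S, the K_7 on S has C(7, 2) = 21 edges. P[all 21 edges red] = (1/2)^21, and likewise for blue, so P[monochromatic] = 2·(1/2)^21 = 2^{1 − 21} = 1/1048576.
Summing: E[X] = C(57, 7) · 2^{1 − 21} = 264385836 · 1/1048576 = 66096459/262144.
Numerically: E[X] ≈ 252.13798.

E[X] = C(57,7)·2^(1−C(7,2)) = 66096459/262144 ≈ 252.13798.


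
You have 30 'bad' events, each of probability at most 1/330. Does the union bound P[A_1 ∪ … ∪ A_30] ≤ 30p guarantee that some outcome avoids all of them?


Union bound: P[∪_{i=1}^{30} A_i] ≤ Σ_i P[A_i] ≤ 30·p = 30·(1/330) = 1/11.
Numerically: 1/11 ≈ 0.0909.
Is 1/11 < 1? YES.
Since P[∪ A_i] ≤ 1/11 < 1, the complement has P[∩ A_i^c] ≥ 1 − 1/11 = 10/11 > 0, so some outcome avoids every A_i.

30·p = 1/11 ≈ 0.0909; existence CERTIFIED by the union bound.


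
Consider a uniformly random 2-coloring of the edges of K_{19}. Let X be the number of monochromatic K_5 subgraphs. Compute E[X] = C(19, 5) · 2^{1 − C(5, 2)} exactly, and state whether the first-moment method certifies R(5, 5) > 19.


E[X] = C(19, 5) · 2^{1 − 10} = 11628 · 2^{−9} = 11628/512.
As a reduced fraction: E[X] = 2907/128 ≈ 22.711.
Is E[X] < 1? NO.
Since E[X] ≥ 1, the first-moment bound is inconclusive at n = 19; it does NOT by itself certify R(5, 5) > 19.

E[X] = 2907/128 ≈ 22.711; E[X] ≥ 1; first-moment method inconclusive here.


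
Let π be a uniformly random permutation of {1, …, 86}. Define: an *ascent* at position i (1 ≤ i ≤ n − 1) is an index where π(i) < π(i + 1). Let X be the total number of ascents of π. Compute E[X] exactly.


Write X = Σ X_I over i = 1, …, 85, with X_I the indicator of one ascent.
There are 85 indicators.
For each fixed i, the pair (π(i), π(i+1)) is a uniformly random ordered pair of distinct values from {1, …, 86}; by symmetry P[π(i) < π(i+1)] = 1/2.
By linearity: E[X] = 85 · (1/2) = (86 − 1) · (1/2) = 85/2 ≈ 42.500000.

E[X] = 85/2 = 42.500000.


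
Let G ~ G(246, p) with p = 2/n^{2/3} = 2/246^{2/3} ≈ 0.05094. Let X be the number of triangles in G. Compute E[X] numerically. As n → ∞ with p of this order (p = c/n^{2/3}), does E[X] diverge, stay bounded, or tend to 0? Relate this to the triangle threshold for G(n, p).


Number of potential triangles: C(246, 3) = 2450980.
Each occurs with probability p³ ≈ (0.05094)³ ≈ 1.321964e-04.
By linearity: E[X] = C(246, 3)·p³ ≈ 2450980 · 1.321964e-04 ≈ 324.0108.
Since α = 2/3 < 1, p = c/n^{2/3} ≫ 1/n is above the triangle threshold p ~ 1/n. Asymptotically E[X] ~ (c³/6)·n^{3(1−α)} = (2³/6)·n^{1} → ∞; triangles are abundant w.h.p.

E[X] ≈ 324.0108; in regime p = Θ(1/n^{2/3}) E[X] diverges (above the triangle threshold p ~ 1/n).


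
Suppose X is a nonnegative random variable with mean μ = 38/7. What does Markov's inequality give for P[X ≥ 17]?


μ = E[X] = 38/7, a = 17.
Markov: P[X ≥ 17] ≤ μ/a = (38/7)/17 = 38/119.
Numerically: ≈ 0.31933.
(Since a = 17 > μ = 5.42857, the bound 38/119 is < 1 and informative.)

P[X ≥ 17] ≤ 38/119 ≈ 0.31933.


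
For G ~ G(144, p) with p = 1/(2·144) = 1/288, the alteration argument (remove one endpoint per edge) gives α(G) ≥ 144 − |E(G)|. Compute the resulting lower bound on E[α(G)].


E[|E(G)|] = C(144, 2)·p = 10296 · (1/288) = 143/4.
E[α(G)] ≥ n − E[|E(G)|] = 144 − 143/4 = 433/4.
Numerically: ≈ 108.25000.
(This is only a lower bound; the true E[α(G)] may be larger.)

E[α(G)] ≥ 433/4 ≈ 108.25000.


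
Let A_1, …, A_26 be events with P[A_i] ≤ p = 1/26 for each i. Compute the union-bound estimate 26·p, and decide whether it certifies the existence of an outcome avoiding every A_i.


Union bound: P[∪_{i=1}^{26} A_i] ≤ Σ_i P[A_i] ≤ 26·p = 26·(1/26) = 1.
Numerically: 1 ≈ 1.000000.
Is 1 < 1? NO.
Since the bound 1 is ≥ 1, the union bound is uninformative here; it does NOT by itself certify existence.

26·p = 1 ≈ 1.000000; existence NOT certified by the union bound.


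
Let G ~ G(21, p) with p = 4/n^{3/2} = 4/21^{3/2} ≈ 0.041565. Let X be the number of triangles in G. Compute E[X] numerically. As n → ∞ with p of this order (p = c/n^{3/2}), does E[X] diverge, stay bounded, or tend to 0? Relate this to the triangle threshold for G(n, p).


Number of potential triangles: C(21, 3) = 1330.
Each occurs with probability p³ ≈ (0.041565)³ ≈ 7.1811359e-05.
By linearity: E[X] = C(21, 3)·p³ ≈ 1330 · 7.1811359e-05 ≈ 0.09551.
Since α = 3/2 > 1, p = c/n^{3/2} = o(1/n) is below the triangle threshold p ~ 1/n. Asymptotically E[X] ~ (c³/6)·n^{3(1−α)} = (4³/6)·n^{-1.5} → 0, so by Markov's inequality G has no triangles w.h.p.

E[X] ≈ 0.09551; in regime p = Θ(1/n^{3/2}) E[X] tends to 0 (below the triangle threshold p ~ 1/n).


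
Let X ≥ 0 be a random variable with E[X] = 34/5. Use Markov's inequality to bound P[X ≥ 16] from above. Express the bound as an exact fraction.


μ = E[X] = 34/5, a = 16.
Markov: P[X ≥ 16] ≤ μ/a = (34/5)/16 = 17/40.
Numerically: ≈ 0.425.
(Since a = 16 > μ = 6.800, the bound 17/40 is < 1 and informative.)

P[X ≥ 16] ≤ 17/40 ≈ 0.425.


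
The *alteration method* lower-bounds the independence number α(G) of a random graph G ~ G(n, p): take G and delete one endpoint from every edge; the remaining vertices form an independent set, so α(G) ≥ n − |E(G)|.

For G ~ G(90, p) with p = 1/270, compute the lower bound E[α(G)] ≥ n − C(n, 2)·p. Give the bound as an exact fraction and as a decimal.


E[|E(G)|] = C(90, 2)·p = 4005 · (1/270) = 89/6.
E[α(G)] ≥ n − E[|E(G)|] = 90 − 89/6 = 451/6.
Numerically: ≈ 75.1667.
(This is only a lower bound; the true E[α(G)] may be larger.)

E[α(G)] ≥ 451/6 ≈ 75.1667.


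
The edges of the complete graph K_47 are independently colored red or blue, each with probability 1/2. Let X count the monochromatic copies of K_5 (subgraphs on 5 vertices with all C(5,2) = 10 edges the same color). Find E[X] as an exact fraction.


Let X = Σ_S X_S over the C(47, 5) = 1533939 subsets S of size 5, where X_S = 1 if the K_5 on S is monochromatic.
For a fixed S, the K_5 on S has C(5, 2) = 10 edges. P[all 10 edges red] = (1/2)^10, and likewise for blue, so P[monochromatic] = 2·(1/2)^10 = 2^{1 − 10} = 1/512.
Summing: E[X] = C(47, 5) · 2^{1 − 10} = 1533939 · 1/512 = 1533939/512.
Numerically: E[X] ≈ 2995.9746.

E[X] = C(47,5)·2^(1−C(5,2)) = 1533939/512 ≈ 2995.9746.


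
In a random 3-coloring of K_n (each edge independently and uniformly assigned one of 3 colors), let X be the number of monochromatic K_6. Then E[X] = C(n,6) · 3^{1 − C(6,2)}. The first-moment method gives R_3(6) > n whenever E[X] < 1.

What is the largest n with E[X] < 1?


We need C(n, 6) · 3^{1 − 15} < 1, i.e. C(n, 6) < 3^{15 − 1} = 4782969.
Check values of n near the boundary:
  n = 36: C(36, 6) = 1947792; 1947792 < 4782969? YES
  n = 37: C(37, 6) = 2324784; 2324784 < 4782969? YES
  n = 38: C(38, 6) = 2760681; 2760681 < 4782969? YES
  n = 39: C(39, 6) = 3262623; 3262623 < 4782969? YES
  n = 40: C(40, 6) = 3838380; 3838380 < 4782969? YES
  n = 41: C(41, 6) = 4496388; 4496388 < 4782969? YES
  n = 42: C(42, 6) = 5245786; 5245786 < 4782969? NO
The largest n with C(n, 6) < 4782969 is n = 41 (where E[X] = 1498796/1594323 ≈ 0.9401). Hence R_3(6) > 41, i.e. R_3(6) ≥ 42.

Largest n = 41; hence R_3(6) > 41.


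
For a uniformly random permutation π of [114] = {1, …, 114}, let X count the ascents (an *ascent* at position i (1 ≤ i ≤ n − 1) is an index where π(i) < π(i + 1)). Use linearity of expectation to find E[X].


Write X = Σ X_I over i = 1, …, 113, with X_I the indicator of one ascent.
There are 113 indicators.
For each fixed i, the pair (π(i), π(i+1)) is a uniformly random ordered pair of distinct values from {1, …, 114}; by symmetry P[π(i) < π(i+1)] = 1/2.
By linearity: E[X] = 113 · (1/2) = (114 − 1) · (1/2) = 113/2 ≈ 56.50000.

E[X] = 113/2 = 56.50000.


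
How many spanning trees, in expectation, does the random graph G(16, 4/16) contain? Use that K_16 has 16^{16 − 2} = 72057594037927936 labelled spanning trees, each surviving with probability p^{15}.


K_16 has 16^{16 − 2} = 72057594037927936 labelled spanning trees.
For each such spanning tree H, let X_H = 1 if all 15 edges of H are present in G. Then P[X_H = 1] = p^{15} = (1/4)^{15} = 1/1073741824.
Summing the indicators: E[X] = Σ_H E[X_H] = 72057594037927936 · p^{15} = 72057594037927936 · 1/1073741824 = 67108864.
Numerically: E[X] ≈ 6.711e+07.

E[X] = 72057594037927936 · (1/4)^{15} = 67108864 ≈ 6.711e+07.


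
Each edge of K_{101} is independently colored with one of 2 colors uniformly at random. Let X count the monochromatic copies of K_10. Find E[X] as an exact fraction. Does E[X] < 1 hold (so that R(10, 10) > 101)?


E[X] = C(101, 10) · 2^{1 − 45} = 19212541264840 · 2^{−44} = 19212541264840/17592186044416.
As a reduced fraction: E[X] = 2401567658105/2199023255552 ≈ 1.092107.
Is E[X] < 1? NO.
Since E[X] ≥ 1, the first-moment bound is inconclusive at n = 101; it does NOT by itself certify R(10, 10) > 101.

E[X] = 2401567658105/2199023255552 ≈ 1.092107; E[X] ≥ 1; first-moment method inconclusive here.


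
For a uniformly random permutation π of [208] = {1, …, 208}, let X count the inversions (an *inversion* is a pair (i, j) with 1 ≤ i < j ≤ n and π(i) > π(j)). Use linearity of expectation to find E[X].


Write X = Σ X_I over the C(208, 2) = 21528 pairs i < j, with X_I the indicator of one inversion.
There are 21528 indicators.
For each fixed pair i < j, the values π(i) and π(j) are two distinct elements of {1, …, 208} in uniformly random order; by symmetry P[π(i) > π(j)] = 1/2.
By linearity: E[X] = 21528 · (1/2) = C(208, 2) · (1/2) = 21528/2 = 10764 ≈ 10764.00000.

E[X] = 10764 = 10764.00000.


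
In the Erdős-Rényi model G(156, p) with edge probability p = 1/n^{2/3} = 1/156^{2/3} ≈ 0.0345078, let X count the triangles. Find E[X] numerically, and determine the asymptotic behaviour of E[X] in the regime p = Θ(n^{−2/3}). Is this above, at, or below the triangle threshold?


Number of potential triangles: C(156, 3) = 620620.
Each occurs with probability p³ ≈ (0.0345078)³ ≈ 4.10913872e-05.
By linearity: E[X] = C(156, 3)·p³ ≈ 620620 · 4.10913872e-05 ≈ 25.502137.
Since α = 2/3 < 1, p = c/n^{2/3} ≫ 1/n is above the triangle threshold p ~ 1/n. Asymptotically E[X] ~ (c³/6)·n^{3(1−α)} = (1³/6)·n^{1} → ∞; triangles are abundant w.h.p.

E[X] ≈ 25.502137; in regime p = Θ(1/n^{2/3}) E[X] diverges (above the triangle threshold p ~ 1/n).


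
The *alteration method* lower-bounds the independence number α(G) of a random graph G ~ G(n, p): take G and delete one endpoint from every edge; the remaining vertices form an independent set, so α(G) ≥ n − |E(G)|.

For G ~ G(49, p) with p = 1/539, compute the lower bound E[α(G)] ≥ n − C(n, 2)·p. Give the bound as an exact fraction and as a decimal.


E[|E(G)|] = C(49, 2)·p = 1176 · (1/539) = 24/11.
E[α(G)] ≥ n − E[|E(G)|] = 49 − 24/11 = 515/11.
Numerically: ≈ 46.818.
(This is only a lower bound; the true E[α(G)] may be larger.)

E[α(G)] ≥ 515/11 ≈ 46.818.


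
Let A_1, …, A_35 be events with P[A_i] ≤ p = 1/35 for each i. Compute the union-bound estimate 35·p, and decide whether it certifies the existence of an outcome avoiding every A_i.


Union bound: P[∪_{i=1}^{35} A_i] ≤ Σ_i P[A_i] ≤ 35·p = 35·(1/35) = 1.
Numerically: 1 ≈ 1.0000.
Is 1 < 1? NO.
Since the bound 1 is ≥ 1, the union bound is uninformative here; it does NOT by itself certify existence.

35·p = 1 ≈ 1.0000; existence NOT certified by the union bound.


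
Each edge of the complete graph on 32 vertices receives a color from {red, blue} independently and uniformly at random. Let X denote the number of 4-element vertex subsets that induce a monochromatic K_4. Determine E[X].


Let X = Σ_S X_S over the C(32, 4) = 35960 subsets S of size 4, where X_S = 1 if the K_4 on S is monochromatic.
For a fixed S, the K_4 on S has C(4, 2) = 6 edges. P[all 6 edges red] = (1/2)^6, and likewise for blue, so P[monochromatic] = 2·(1/2)^6 = 2^{1 − 6} = 1/32.
By linearity: E[X] = C(32, 4) · 2^{1 − 6} = 35960 · 1/32 = 4495/4.
Numerically: E[X] ≈ 1123.75000.

E[X] = C(32,4)·2^(1−C(4,2)) = 4495/4 ≈ 1123.75000.


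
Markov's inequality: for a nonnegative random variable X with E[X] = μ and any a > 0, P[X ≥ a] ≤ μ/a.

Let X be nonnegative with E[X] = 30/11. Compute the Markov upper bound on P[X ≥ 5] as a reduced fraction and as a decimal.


μ = E[X] = 30/11, a = 5.
Markov: P[X ≥ 5] ≤ μ/a = (30/11)/5 = 6/11.
Numerically: ≈ 0.545455.
(Since a = 5 > μ = 2.727273, the bound 6/11 is < 1 and informative.)

P[X ≥ 5] ≤ 6/11 ≈ 0.545455.


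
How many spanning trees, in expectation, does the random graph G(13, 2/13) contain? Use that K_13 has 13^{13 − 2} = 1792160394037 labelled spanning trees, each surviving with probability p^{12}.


K_13 has 13^{13 − 2} = 1792160394037 labelled spanning trees.
For each such spanning tree H, let X_H = 1 if all 12 edges of H are present in G. Then P[X_H = 1] = p^{12} = (2/13)^{12} = 4096/23298085122481.
Summing the indicators: E[X] = Σ_H E[X_H] = 1792160394037 · p^{12} = 1792160394037 · 4096/23298085122481 = 4096/13.
Numerically: E[X] ≈ 315.08.

E[X] = 1792160394037 · (2/13)^{12} = 4096/13 ≈ 315.08.


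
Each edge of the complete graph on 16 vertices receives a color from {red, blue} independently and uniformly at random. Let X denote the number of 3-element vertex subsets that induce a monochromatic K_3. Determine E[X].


Let X = Σ_S X_S over the C(16, 3) = 560 subsets S of size 3, where X_S = 1 if the K_3 on S is monochromatic.
For a fixed S, the K_3 on S has C(3, 2) = 3 edges. P[all 3 edges red] = (1/2)^3, and likewise for blue, so P[monochromatic] = 2·(1/2)^3 = 2^{1 − 3} = 1/4.
Summing: E[X] = C(16, 3) · 2^{1 − 3} = 560 · 1/4 = 140.
Numerically: E[X] ≈ 140.000.

E[X] = C(16,3)·2^(1−C(3,2)) = 140 ≈ 140.000.


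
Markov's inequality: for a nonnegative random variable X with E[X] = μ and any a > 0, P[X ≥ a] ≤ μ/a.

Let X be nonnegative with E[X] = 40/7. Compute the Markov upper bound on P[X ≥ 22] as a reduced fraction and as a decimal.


μ = E[X] = 40/7, a = 22.
Markov: P[X ≥ 22] ≤ μ/a = (40/7)/22 = 20/77.
Numerically: ≈ 0.259740.
(Since a = 22 > μ = 5.714286, the bound 20/77 is < 1 and informative.)

P[X ≥ 22] ≤ 20/77 ≈ 0.259740.


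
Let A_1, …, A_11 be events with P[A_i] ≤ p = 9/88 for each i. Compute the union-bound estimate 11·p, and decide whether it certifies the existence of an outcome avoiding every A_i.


Union bound: P[∪_{i=1}^{11} A_i] ≤ Σ_i P[A_i] ≤ 11·p = 11·(9/88) = 9/8.
Numerically: 9/8 ≈ 1.1250.
Is 9/8 < 1? NO.
Since the bound 9/8 is ≥ 1, the union bound is uninformative here; it does NOT by itself certify existence.

11·p = 9/8 ≈ 1.1250; existence NOT certified by the union bound.


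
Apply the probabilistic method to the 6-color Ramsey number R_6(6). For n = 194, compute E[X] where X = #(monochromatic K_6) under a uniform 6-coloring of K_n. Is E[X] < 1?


E[X] = C(194, 6) · 6^{1 − 15} = 68482017072 · 6^{−14} = 68482017072/78364164096.
As a reduced fraction: E[X] = 475569563/544195584 ≈ 0.87389.
Is E[X] < 1? YES.
Since E[X] < 1, there exists a 6-coloring of K_{194} with no monochromatic K_6; hence R_6(6) > 194.

E[X] = 475569563/544195584 ≈ 0.87389; E[X] < 1, so R_6(6) > 194.


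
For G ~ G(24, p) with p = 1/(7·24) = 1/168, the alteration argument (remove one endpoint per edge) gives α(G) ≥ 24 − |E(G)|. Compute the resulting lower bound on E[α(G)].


E[|E(G)|] = C(24, 2)·p = 276 · (1/168) = 23/14.
E[α(G)] ≥ n − E[|E(G)|] = 24 − 23/14 = 313/14.
Numerically: ≈ 22.357143.
(This is only a lower bound; the true E[α(G)] may be larger.)

E[α(G)] ≥ 313/14 ≈ 22.357143.


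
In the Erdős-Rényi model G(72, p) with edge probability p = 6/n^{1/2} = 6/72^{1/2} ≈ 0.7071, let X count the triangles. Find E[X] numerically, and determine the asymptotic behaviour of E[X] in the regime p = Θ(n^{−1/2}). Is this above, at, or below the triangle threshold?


Number of potential triangles: C(72, 3) = 59640.
Each occurs with probability p³ ≈ (0.7071)³ ≈ 3.535534e-01.
By linearity: E[X] = C(72, 3)·p³ ≈ 59640 · 3.535534e-01 ≈ 21085.9242.
Since α = 1/2 < 1, p = c/n^{1/2} ≫ 1/n is above the triangle threshold p ~ 1/n. Asymptotically E[X] ~ (c³/6)·n^{3(1−α)} = (6³/6)·n^{1.5} → ∞; triangles are abundant w.h.p.

E[X] ≈ 21085.9242; in regime p = Θ(1/n^{1/2}) E[X] diverges (above the triangle threshold p ~ 1/n).


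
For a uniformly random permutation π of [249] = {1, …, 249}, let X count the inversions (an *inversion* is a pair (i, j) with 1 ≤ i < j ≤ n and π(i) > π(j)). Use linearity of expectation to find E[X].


Write X = Σ X_I over the C(249, 2) = 30876 pairs i < j, with X_I the indicator of one inversion.
There are 30876 indicators.
For each fixed pair i < j, the values π(i) and π(j) are two distinct elements of {1, …, 249} in uniformly random order; by symmetry P[π(i) > π(j)] = 1/2.
By linearity: E[X] = 30876 · (1/2) = C(249, 2) · (1/2) = 30876/2 = 15438 ≈ 15438.0000.

E[X] = 15438 = 15438.0000.


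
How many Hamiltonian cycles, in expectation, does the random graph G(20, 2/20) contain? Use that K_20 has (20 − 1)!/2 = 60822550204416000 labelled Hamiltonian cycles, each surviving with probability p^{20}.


K_20 has (20 − 1)!/2 = 60822550204416000 labelled Hamiltonian cycles.
For each such Hamiltonian cycle H, let X_H = 1 if all 20 edges of H are present in G. Then P[X_H = 1] = p^{20} = (1/10)^{20} = 1/100000000000000000000.
By linearity of expectation: E[X] = Σ_H E[X_H] = 60822550204416000 · p^{20} = 60822550204416000 · 1/100000000000000000000 = 14849255421/24414062500000.
Numerically: E[X] ≈ 0.0006082.

E[X] = 60822550204416000 · (1/10)^{20} = 14849255421/24414062500000 ≈ 0.0006082.


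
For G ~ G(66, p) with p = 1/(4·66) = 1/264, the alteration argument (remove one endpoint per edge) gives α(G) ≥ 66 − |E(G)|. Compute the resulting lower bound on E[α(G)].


E[|E(G)|] = C(66, 2)·p = 2145 · (1/264) = 65/8.
E[α(G)] ≥ n − E[|E(G)|] = 66 − 65/8 = 463/8.
Numerically: ≈ 57.875.
(This is only a lower bound; the true E[α(G)] may be larger.)

E[α(G)] ≥ 463/8 ≈ 57.875.


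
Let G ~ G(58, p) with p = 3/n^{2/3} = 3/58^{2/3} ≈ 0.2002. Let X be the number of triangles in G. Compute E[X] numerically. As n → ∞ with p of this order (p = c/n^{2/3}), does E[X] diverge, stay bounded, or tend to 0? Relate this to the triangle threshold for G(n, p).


Number of potential triangles: C(58, 3) = 30856.
Each occurs with probability p³ ≈ (0.2002)³ ≈ 8.026159e-03.
By linearity: E[X] = C(58, 3)·p³ ≈ 30856 · 8.026159e-03 ≈ 247.6552.
Since α = 2/3 < 1, p = c/n^{2/3} ≫ 1/n is above the triangle threshold p ~ 1/n. Asymptotically E[X] ~ (c³/6)·n^{3(1−α)} = (3³/6)·n^{1} → ∞; triangles are abundant w.h.p.

E[X] ≈ 247.6552; in regime p = Θ(1/n^{2/3}) E[X] diverges (above the triangle threshold p ~ 1/n).


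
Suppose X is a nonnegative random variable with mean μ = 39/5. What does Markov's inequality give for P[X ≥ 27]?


μ = E[X] = 39/5, a = 27.
Markov: P[X ≥ 27] ≤ μ/a = (39/5)/27 = 13/45.
Numerically: ≈ 0.2889.
(Since a = 27 > μ = 7.8000, the bound 13/45 is < 1 and informative.)

P[X ≥ 27] ≤ 13/45 ≈ 0.2889.


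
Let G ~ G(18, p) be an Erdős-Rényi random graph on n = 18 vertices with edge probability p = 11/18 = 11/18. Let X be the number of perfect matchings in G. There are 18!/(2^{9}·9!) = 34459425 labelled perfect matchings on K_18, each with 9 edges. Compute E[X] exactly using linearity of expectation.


K_18 has 18!/(2^{9}·9!) = 34459425 labelled perfect matchings.
For each such perfect matching H, let X_H = 1 if all 9 edges of H are present in G. Then P[X_H = 1] = p^{9} = (11/18)^{9} = 2357947691/198359290368.
By linearity of expectation: E[X] = Σ_H E[X_H] = 34459425 · p^{9} = 34459425 · 2357947691/198359290368 = 1003129896443675/2448880128.
Numerically: E[X] ≈ 4.1e+05.

E[X] = 34459425 · (11/18)^{9} = 1003129896443675/2448880128 ≈ 4.1e+05.


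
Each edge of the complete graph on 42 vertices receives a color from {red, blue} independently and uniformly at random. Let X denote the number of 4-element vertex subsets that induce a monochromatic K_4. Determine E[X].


Let X = Σ_S X_S over the C(42, 4) = 111930 subsets S of size 4, where X_S = 1 if the K_4 on S is monochromatic.
For a fixed S, the K_4 on S has C(4, 2) = 6 edges. P[all 6 edges red] = (1/2)^6, and likewise for blue, so P[monochromatic] = 2·(1/2)^6 = 2^{1 − 6} = 1/32.
By linearity of expectation: E[X] = C(42, 4) · 2^{1 − 6} = 111930 · 1/32 = 55965/16.
Numerically: E[X] ≈ 3497.812500.

E[X] = C(42,4)·2^(1−C(4,2)) = 55965/16 ≈ 3497.812500.


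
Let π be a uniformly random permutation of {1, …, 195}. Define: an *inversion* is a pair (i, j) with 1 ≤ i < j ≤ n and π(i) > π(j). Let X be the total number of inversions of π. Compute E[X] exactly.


Write X = Σ X_I over the C(195, 2) = 18915 pairs i < j, with X_I the indicator of one inversion.
There are 18915 indicators.
For each fixed pair i < j, the values π(i) and π(j) are two distinct elements of {1, …, 195} in uniformly random order; by symmetry P[π(i) > π(j)] = 1/2.
By linearity: E[X] = 18915 · (1/2) = C(195, 2) · (1/2) = 18915/2 = 18915/2 ≈ 9457.500000.

E[X] = 18915/2 = 9457.500000.


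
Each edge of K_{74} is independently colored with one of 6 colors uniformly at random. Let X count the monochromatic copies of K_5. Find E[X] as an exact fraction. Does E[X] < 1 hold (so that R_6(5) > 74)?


E[X] = C(74, 5) · 6^{1 − 10} = 16108764 · 6^{−9} = 16108764/10077696.
As a reduced fraction: E[X] = 1342397/839808 ≈ 1.598457.
Is E[X] < 1? NO.
Since E[X] ≥ 1, the first-moment bound is inconclusive at n = 74; it does NOT by itself certify R_6(5) > 74.

E[X] = 1342397/839808 ≈ 1.598457; E[X] ≥ 1; first-moment method inconclusive here.


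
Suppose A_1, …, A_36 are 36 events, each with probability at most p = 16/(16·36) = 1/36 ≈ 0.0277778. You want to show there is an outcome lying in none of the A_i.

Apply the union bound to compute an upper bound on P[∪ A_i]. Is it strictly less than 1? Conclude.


Union bound: P[∪_{i=1}^{36} A_i] ≤ Σ_i P[A_i] ≤ 36·p = 36·(1/36) = 1.
Numerically: 1 ≈ 1.0000000.
Is 1 < 1? NO.
Since the bound 1 is ≥ 1, the union bound is uninformative here; it does NOT by itself certify existence.

36·p = 1 ≈ 1.0000000; existence NOT certified by the union bound.


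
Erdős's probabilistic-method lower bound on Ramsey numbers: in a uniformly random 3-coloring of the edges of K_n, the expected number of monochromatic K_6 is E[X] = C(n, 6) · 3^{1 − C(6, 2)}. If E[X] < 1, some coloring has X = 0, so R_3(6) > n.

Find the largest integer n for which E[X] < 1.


We need C(n, 6) · 3^{1 − 15} < 1, i.e. C(n, 6) < 3^{15 − 1} = 4782969.
Check values of n near the boundary:
  n = 39: C(39, 6) = 3262623; 3262623 < 4782969? YES
  n = 40: C(40, 6) = 3838380; 3838380 < 4782969? YES
  n = 41: C(41, 6) = 4496388; 4496388 < 4782969? YES
  n = 42: C(42, 6) = 5245786; 5245786 < 4782969? NO
The largest n with C(n, 6) < 4782969 is n = 41 (where E[X] = 1498796/1594323 ≈ 0.9400830). Hence R_3(6) > 41, i.e. R_3(6) ≥ 42.

Largest n = 41; hence R_3(6) > 41.


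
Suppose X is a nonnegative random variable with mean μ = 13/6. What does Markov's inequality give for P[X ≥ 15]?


μ = E[X] = 13/6, a = 15.
Markov: P[X ≥ 15] ≤ μ/a = (13/6)/15 = 13/90.
Numerically: ≈ 0.1444.
(Since a = 15 > μ = 2.1667, the bound 13/90 is < 1 and informative.)

P[X ≥ 15] ≤ 13/90 ≈ 0.1444.


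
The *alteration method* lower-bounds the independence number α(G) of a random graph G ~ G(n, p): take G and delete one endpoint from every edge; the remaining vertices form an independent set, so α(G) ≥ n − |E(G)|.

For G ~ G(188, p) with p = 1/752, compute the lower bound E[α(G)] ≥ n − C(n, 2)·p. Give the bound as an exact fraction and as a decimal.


E[|E(G)|] = C(188, 2)·p = 17578 · (1/752) = 187/8.
E[α(G)] ≥ n − E[|E(G)|] = 188 − 187/8 = 1317/8.
Numerically: ≈ 164.625000.
(This is only a lower bound; the true E[α(G)] may be larger.)

E[α(G)] ≥ 1317/8 ≈ 164.625000.


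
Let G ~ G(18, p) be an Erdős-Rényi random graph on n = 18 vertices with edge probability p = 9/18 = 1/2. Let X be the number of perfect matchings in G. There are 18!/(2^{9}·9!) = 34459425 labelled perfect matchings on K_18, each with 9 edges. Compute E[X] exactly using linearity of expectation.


K_18 has 18!/(2^{9}·9!) = 34459425 labelled perfect matchings.
For each such perfect matching H, let X_H = 1 if all 9 edges of H are present in G. Then P[X_H = 1] = p^{9} = (1/2)^{9} = 1/512.
By linearity: E[X] = Σ_H E[X_H] = 34459425 · p^{9} = 34459425 · 1/512 = 34459425/512.
Numerically: E[X] ≈ 67304.

E[X] = 34459425 · (1/2)^{9} = 34459425/512 ≈ 67304.


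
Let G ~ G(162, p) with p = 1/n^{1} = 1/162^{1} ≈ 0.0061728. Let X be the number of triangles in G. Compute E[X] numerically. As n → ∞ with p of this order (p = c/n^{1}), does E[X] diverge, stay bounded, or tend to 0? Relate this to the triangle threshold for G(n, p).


Number of potential triangles: C(162, 3) = 695520.
Each occurs with probability p³ ≈ (0.0061728)³ ≈ 2.3520955e-07.
By linearity: E[X] = C(162, 3)·p³ ≈ 695520 · 2.3520955e-07 ≈ 0.16359.
Here α = 1, so p = 1/n is exactly at the triangle threshold p ~ 1/n. Asymptotically E[X] → c³/6 = 1³/6 = 1/6 ≈ 0.16667, a bounded constant. In this regime the triangle count is asymptotically Poisson(c³/6).

E[X] ≈ 0.16359; in regime p = Θ(1/n^{1}) E[X] stays bounded (at the triangle threshold p ~ 1/n).


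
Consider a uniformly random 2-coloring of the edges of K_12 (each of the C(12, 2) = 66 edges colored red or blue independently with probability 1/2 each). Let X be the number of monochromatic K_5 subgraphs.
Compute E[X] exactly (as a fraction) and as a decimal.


Let X = Σ_S X_S over the C(12, 5) = 792 subsets S of size 5, where X_S = 1 if the K_5 on S is monochromatic.
For a fixed S, the K_5 on S has C(5, 2) = 10 edges. P[all 10 edges red] = (1/2)^10, and likewise for blue, so P[monochromatic] = 2·(1/2)^10 = 2^{1 − 10} = 1/512.
By linearity of expectation: E[X] = C(12, 5) · 2^{1 − 10} = 792 · 1/512 = 99/64.
Numerically: E[X] ≈ 1.54688.

E[X] = C(12,5)·2^(1−C(5,2)) = 99/64 ≈ 1.54688.


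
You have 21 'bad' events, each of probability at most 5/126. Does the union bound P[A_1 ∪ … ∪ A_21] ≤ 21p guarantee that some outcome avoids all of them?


Union bound: P[∪_{i=1}^{21} A_i] ≤ Σ_i P[A_i] ≤ 21·p = 21·(5/126) = 5/6.
Numerically: 5/6 ≈ 0.833333.
Is 5/6 < 1? YES.
Since P[∪ A_i] ≤ 5/6 < 1, the complement has P[∩ A_i^c] ≥ 1 − 5/6 = 1/6 > 0, so some outcome avoids every A_i.

21·p = 5/6 ≈ 0.833333; existence CERTIFIED by the union bound.
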